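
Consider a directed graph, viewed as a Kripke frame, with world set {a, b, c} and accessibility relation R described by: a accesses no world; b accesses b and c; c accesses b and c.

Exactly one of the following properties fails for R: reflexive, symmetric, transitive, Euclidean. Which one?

reflexive

Reflexive: no — a is not related to itself.
Symmetric: yes — every pair in R has its reverse in R.
Transitive: yes — every two-step R-path is closed by a direct edge.
Euclidean: yes — any two successors of a common world are R-related.
Only reflexive fails.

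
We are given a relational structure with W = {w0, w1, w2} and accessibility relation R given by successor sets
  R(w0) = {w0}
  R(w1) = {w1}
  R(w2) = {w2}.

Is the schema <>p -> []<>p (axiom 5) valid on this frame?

By correspondence theory, 5 is valid on a frame iff R is Euclidean.
Euclidean: yes — any two successors of a common world are R-related.

Yes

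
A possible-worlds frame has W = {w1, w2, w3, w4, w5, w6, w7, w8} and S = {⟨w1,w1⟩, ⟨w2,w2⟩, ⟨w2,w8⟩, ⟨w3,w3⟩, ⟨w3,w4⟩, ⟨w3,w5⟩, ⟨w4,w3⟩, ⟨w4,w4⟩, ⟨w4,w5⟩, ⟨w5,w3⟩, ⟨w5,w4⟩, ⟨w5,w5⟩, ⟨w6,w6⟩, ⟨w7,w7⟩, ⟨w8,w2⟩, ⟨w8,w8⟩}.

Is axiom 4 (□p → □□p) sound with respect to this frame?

The schema 4 characterises exactly the transitive frames.
Transitive: yes — every two-step S-path is closed by a direct edge.

Yes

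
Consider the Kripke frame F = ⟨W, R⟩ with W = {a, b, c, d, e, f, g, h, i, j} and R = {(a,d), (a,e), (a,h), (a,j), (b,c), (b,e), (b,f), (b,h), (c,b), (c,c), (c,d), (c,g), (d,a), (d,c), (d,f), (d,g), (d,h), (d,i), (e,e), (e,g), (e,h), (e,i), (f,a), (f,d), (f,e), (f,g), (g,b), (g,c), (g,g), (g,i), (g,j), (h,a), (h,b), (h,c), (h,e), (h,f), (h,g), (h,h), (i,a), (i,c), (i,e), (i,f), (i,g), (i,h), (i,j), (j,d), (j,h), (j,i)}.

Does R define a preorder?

No

Reflexive: no — a is not related to itself.
Transitive: no — a R d and d R c, but not a R c.
So R is not a preorder.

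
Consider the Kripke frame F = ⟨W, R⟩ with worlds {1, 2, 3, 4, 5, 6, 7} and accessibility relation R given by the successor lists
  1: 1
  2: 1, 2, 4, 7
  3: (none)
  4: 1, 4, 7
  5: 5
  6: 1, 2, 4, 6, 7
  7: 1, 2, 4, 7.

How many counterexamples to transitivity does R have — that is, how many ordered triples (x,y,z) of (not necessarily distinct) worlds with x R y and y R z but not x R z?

1

Enumerating: (4,7,2).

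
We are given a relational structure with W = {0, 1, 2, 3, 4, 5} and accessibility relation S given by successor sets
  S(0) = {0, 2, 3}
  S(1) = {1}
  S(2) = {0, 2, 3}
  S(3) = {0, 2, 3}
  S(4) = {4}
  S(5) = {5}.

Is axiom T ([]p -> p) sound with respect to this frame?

Yes

Axiom T corresponds to the accessibility relation being reflexive.
Reflexive: yes — every world is S-related to itself.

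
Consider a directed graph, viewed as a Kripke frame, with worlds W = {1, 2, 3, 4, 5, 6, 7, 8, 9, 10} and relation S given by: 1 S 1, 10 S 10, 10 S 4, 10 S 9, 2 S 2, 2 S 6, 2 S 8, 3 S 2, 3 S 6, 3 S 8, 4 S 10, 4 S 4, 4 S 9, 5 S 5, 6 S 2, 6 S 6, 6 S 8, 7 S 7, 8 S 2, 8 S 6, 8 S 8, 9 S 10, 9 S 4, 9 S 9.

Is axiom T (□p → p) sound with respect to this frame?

No

The schema T characterises exactly the reflexive frames.
Reflexive: no — 3 is not related to itself.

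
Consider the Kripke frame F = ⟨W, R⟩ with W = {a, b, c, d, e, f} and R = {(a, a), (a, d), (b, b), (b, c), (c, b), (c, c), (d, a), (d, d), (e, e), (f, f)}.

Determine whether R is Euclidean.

Yes

Euclidean: yes — any two successors of a common world are R-related.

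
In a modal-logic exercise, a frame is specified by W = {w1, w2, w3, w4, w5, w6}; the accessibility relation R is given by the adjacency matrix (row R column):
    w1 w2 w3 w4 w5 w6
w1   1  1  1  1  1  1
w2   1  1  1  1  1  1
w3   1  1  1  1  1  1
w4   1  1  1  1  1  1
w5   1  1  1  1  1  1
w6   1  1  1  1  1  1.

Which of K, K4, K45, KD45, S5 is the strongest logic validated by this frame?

S5

Transitive (axiom 4): yes — every two-step R-path is closed by a direct edge.
Euclidean (axiom 5): yes — any two successors of a common world are R-related.
Serial (axiom D): yes — every world has a successor (e.g. w1 R w1).
Reflexive (axiom T): yes — every world is R-related to itself.
So F validates K, K4, K45, KD45, S5. The strongest is S5.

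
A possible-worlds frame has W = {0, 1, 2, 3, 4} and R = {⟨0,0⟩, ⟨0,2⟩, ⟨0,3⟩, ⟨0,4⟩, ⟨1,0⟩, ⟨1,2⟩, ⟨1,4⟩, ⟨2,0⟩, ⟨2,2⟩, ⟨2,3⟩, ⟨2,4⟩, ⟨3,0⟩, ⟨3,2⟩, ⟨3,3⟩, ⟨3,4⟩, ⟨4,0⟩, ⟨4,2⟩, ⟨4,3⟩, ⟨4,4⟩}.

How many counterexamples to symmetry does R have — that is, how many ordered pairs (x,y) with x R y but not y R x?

Enumerating: (1,0), (1,2), (1,4).

3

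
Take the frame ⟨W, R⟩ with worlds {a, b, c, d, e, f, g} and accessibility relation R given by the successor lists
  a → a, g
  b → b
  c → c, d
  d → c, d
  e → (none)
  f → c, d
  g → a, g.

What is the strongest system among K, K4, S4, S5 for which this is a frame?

Transitive (axiom 4): yes — every two-step R-path is closed by a direct edge.
Reflexive (axiom T): no — e is not related to itself.
Euclidean (axiom 5): yes — any two successors of a common world are R-related.
So F validates K, K4; S4 would additionally require R to be reflexive. The strongest is K4.

K4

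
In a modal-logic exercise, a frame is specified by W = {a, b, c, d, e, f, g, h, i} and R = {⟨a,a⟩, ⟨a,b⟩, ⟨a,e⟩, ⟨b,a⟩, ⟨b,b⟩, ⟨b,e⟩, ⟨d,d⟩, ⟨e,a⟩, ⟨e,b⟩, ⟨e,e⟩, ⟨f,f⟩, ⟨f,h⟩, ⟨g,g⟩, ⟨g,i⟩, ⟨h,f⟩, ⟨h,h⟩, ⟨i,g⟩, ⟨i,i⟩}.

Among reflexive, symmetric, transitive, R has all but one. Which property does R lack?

reflexive

Reflexive: no — c is not related to itself.
Symmetric: yes — every pair in R has its reverse in R.
Transitive: yes — every two-step R-path is closed by a direct edge.
Only reflexive fails.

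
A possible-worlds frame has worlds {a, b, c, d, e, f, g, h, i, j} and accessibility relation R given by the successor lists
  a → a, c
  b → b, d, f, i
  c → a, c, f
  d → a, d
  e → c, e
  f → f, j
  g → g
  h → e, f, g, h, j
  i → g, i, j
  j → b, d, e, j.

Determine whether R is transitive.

No

Transitive: no — a R c and c R f, but not a R f.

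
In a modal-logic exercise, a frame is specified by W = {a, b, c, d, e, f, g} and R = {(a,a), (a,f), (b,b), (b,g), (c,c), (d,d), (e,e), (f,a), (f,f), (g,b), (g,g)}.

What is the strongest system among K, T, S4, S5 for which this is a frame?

S5

Reflexive (axiom T): yes — every world is R-related to itself.
Transitive (axiom 4): yes — every two-step R-path is closed by a direct edge.
Euclidean (axiom 5): yes — any two successors of a common world are R-related.
So F validates K, T, S4, S5. The strongest is S5.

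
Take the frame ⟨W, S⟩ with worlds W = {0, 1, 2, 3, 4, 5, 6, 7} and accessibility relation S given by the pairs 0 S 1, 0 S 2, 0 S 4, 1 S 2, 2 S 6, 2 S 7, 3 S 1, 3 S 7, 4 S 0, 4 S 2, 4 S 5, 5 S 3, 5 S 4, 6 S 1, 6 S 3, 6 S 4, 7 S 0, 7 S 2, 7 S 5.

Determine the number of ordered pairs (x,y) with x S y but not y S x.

Enumerating: (0,1), (0,2), (1,2), (2,6), (3,1), (3,7), (4,2), (5,3), (6,1), (6,3), (6,4), (7,0), (7,5).

13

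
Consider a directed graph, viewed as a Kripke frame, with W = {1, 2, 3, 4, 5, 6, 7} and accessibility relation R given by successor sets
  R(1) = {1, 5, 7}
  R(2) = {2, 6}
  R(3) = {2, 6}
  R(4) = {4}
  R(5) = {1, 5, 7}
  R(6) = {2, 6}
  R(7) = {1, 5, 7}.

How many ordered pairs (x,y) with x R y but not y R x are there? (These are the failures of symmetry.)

2

Enumerating: (3,2), (3,6).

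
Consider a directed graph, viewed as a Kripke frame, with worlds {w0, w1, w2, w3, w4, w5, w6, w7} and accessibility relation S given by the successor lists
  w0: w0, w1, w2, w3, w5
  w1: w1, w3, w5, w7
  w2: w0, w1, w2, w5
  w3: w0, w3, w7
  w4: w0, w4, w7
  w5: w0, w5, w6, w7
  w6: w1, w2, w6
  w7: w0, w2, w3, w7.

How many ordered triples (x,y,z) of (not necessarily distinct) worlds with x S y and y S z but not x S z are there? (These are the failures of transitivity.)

Enumerating: (w0,w1,w7), (w0,w3,w7), (w0,w5,w6), (w0,w5,w7), (w1,w3,w0), (w1,w5,w0), (w1,w5,w6), (w1,w7,w0), (w1,w7,w2), (w2,w0,w3), (w2,w1,w3), (w2,w1,w7), … and 28 more.
Total: 40.

40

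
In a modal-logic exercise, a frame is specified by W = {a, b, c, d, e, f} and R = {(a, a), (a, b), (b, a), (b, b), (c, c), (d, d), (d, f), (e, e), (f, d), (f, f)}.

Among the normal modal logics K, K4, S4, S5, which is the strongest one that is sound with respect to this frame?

Transitive (axiom 4): yes — every two-step R-path is closed by a direct edge.
Reflexive (axiom T): yes — every world is R-related to itself.
Euclidean (axiom 5): yes — any two successors of a common world are R-related.
So F validates K, K4, S4, S5. The strongest is S5.

S5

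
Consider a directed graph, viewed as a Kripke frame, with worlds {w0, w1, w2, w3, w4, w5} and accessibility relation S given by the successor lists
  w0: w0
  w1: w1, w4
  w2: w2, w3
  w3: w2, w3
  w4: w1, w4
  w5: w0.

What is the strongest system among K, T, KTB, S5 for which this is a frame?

Reflexive (axiom T): no — w5 is not related to itself.
Symmetric (axiom B): no — w5 S w0 but not w0 S w5.
Euclidean (axiom 5): yes — any two successors of a common world are S-related.
So F validates K; T would additionally require S to be reflexive. The strongest is K.

K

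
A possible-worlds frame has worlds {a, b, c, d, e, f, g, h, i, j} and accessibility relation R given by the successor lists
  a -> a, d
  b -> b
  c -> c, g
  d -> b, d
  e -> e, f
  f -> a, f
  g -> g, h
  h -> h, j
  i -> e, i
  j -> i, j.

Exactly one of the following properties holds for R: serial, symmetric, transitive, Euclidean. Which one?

serial

Serial: yes — every world has a successor (e.g. a R a).
Symmetric: no — a R d but not d R a.
Transitive: no — a R d and d R b, but not a R b.
Euclidean: no — a R d and a R a, but not d R a.
Only serial holds.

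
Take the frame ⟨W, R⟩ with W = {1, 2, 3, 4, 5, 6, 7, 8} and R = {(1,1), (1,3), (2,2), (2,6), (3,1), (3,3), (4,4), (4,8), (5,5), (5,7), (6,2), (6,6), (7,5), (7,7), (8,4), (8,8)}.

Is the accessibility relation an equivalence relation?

Reflexive: yes — every world is R-related to itself.
Symmetric: yes — every pair in R has its reverse in R.
Transitive: yes — every two-step R-path is closed by a direct edge.
So R is an equivalence relation.

Yes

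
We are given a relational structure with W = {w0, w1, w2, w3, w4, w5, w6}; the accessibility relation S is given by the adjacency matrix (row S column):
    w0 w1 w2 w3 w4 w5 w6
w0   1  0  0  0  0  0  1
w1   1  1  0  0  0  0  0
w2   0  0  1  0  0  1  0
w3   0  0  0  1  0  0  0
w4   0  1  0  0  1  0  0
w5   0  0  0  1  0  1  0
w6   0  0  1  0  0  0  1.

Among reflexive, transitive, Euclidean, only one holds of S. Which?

reflexive

Reflexive: yes — every world is S-related to itself.
Transitive: no — w0 S w6 and w6 S w2, but not w0 S w2.
Euclidean: no — w0 S w6 and w0 S w0, but not w6 S w0.
Only reflexive holds.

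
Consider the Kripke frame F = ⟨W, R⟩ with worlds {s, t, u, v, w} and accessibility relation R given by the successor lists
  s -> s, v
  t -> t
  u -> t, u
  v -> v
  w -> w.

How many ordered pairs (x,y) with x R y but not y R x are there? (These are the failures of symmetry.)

2

Enumerating: (s,v), (u,t).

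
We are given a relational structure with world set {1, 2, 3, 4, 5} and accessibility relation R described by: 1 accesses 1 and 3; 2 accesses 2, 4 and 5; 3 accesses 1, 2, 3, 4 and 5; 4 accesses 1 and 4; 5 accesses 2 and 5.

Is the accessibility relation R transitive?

Transitive: no — 1 R 3 and 3 R 2, but not 1 R 2.

No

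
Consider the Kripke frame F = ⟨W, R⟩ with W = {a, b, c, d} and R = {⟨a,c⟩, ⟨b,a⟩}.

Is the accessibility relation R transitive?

Transitive: no — b R a and a R c, but not b R c.

No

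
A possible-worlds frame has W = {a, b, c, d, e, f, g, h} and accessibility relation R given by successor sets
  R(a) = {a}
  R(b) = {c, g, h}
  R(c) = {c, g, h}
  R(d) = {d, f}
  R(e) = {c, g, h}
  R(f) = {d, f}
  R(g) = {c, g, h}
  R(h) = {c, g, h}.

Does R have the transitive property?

Transitive: yes — every two-step R-path is closed by a direct edge.

Yes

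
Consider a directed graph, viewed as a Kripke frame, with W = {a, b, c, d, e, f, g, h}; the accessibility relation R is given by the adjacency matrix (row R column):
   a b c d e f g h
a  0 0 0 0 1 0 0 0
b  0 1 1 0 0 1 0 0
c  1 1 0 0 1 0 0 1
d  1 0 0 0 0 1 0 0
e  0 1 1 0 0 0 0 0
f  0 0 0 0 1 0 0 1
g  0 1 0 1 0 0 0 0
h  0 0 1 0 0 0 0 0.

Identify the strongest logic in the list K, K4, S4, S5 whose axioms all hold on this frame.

K

Transitive (axiom 4): no — a R e and e R b, but not a R b.
Reflexive (axiom T): no — a is not related to itself.
Euclidean (axiom 5): no — b R c and b R f, but not c R f.
So F validates K; K4 would additionally require R to be transitive. The strongest is K.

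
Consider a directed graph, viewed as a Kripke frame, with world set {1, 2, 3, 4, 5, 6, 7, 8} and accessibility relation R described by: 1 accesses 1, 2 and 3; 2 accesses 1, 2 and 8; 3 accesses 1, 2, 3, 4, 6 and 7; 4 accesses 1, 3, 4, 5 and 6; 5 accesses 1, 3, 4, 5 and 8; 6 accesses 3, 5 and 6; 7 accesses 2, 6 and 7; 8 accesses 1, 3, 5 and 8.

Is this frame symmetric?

Symmetric: no — 2 R 8 but not 8 R 2.

No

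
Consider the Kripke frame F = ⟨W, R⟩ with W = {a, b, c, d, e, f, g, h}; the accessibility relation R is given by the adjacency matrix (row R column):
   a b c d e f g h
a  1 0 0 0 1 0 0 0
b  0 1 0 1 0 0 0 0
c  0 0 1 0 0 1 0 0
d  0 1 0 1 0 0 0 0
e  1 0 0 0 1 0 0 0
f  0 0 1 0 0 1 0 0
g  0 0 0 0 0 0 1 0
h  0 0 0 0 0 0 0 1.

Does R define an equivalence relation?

Reflexive: yes — every world is R-related to itself.
Symmetric: yes — every pair in R has its reverse in R.
Transitive: yes — every two-step R-path is closed by a direct edge.
So R is an equivalence relation.

Yes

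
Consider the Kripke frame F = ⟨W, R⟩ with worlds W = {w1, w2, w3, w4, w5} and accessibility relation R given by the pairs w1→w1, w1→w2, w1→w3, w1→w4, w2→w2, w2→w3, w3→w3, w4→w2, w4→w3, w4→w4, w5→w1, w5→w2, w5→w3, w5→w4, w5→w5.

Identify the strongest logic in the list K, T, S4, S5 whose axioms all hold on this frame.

Reflexive (axiom T): yes — every world is R-related to itself.
Transitive (axiom 4): yes — every two-step R-path is closed by a direct edge.
Euclidean (axiom 5): no — w1 R w2 and w1 R w4, but not w2 R w4.
So F validates K, T, S4; S5 would additionally require R to be Euclidean. The strongest is S4.

S4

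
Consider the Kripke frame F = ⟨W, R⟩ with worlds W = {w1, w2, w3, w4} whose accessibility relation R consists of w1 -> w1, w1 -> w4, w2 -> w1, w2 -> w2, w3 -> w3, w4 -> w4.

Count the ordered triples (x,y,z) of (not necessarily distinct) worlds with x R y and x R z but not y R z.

Enumerating: (w1,w4,w1), (w2,w1,w2).

2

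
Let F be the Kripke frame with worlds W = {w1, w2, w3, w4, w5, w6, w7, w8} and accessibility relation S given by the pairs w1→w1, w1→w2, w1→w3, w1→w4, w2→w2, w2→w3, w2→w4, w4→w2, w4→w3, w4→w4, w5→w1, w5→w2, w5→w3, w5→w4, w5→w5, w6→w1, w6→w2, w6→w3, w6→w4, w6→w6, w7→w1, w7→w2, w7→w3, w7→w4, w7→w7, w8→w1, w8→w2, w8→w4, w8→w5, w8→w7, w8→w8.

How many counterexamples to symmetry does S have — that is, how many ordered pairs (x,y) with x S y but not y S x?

Enumerating: (w1,w2), (w1,w3), (w1,w4), (w2,w3), (w4,w3), (w5,w1), (w5,w2), (w5,w3), (w5,w4), (w6,w1), (w6,w2), (w6,w3), … and 10 more.
Total: 22.

22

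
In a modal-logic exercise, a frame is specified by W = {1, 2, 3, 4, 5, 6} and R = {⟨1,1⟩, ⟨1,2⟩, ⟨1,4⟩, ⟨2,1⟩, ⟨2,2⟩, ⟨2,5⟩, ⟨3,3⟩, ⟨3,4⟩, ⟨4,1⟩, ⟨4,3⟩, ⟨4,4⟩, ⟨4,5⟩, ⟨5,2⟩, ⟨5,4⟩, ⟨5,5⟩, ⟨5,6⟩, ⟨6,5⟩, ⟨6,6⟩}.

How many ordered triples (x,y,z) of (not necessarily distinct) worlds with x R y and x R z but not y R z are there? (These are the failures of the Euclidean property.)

16

Enumerating: (1,2,4), (1,4,2), (2,1,5), (2,5,1), (4,1,3), (4,1,5), (4,3,1), (4,3,5), (4,5,1), (4,5,3), (5,2,4), (5,2,6), (5,4,2), (5,4,6), (5,6,2), (5,6,4).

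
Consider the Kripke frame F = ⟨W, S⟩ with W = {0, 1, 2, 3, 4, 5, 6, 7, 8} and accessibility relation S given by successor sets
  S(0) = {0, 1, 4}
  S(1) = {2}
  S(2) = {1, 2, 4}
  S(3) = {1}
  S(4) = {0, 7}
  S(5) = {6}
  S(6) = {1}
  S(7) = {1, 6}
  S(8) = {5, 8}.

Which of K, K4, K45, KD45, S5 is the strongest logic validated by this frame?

K

Transitive (axiom 4): no — 0 S 1 and 1 S 2, but not 0 S 2.
Euclidean (axiom 5): no — 0 S 1 and 0 S 4, but not 1 S 4.
Serial (axiom D): yes — every world has a successor (e.g. 0 S 0).
Reflexive (axiom T): no — 1 is not related to itself.
So F validates K; K4 would additionally require S to be transitive. The strongest is K.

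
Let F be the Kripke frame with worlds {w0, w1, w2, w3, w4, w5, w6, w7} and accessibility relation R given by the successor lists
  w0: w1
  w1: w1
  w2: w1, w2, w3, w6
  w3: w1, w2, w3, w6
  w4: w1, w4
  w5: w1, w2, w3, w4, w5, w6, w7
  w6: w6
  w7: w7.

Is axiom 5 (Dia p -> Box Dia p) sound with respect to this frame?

By correspondence theory, 5 is valid on a frame iff R is Euclidean.
Euclidean: no — w2 R w1 and w2 R w3, but not w1 R w3.

No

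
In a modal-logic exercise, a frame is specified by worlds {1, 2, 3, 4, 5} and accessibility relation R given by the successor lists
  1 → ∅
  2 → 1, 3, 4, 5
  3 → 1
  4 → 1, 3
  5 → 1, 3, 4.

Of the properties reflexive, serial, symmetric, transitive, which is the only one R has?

transitive

Reflexive: no — 1 is not related to itself.
Serial: no — 1 has no R-successor.
Symmetric: no — 2 R 1 but not 1 R 2.
Transitive: yes — every two-step R-path is closed by a direct edge.
Only transitive holds.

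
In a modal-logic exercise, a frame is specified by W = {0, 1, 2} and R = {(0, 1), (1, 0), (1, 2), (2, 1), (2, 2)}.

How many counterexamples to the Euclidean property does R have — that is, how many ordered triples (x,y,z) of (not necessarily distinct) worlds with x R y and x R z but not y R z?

Enumerating: (0,1,1), (1,0,0), (1,0,2), (1,2,0), (2,1,1).

5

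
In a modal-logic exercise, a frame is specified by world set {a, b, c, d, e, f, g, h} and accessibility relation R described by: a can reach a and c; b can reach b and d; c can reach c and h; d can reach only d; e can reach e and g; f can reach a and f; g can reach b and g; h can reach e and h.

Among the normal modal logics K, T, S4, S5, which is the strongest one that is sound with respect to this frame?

T

Reflexive (axiom T): yes — every world is R-related to itself.
Transitive (axiom 4): no — a R c and c R h, but not a R h.
Euclidean (axiom 5): no — a R c and a R a, but not c R a.
So F validates K, T; S4 would additionally require R to be transitive. The strongest is T.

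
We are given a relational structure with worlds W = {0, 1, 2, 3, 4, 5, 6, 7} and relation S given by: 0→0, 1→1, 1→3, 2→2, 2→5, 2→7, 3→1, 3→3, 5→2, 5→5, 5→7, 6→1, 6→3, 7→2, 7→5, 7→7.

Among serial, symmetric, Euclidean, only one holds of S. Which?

Euclidean

Serial: no — 4 has no S-successor.
Symmetric: no — 6 S 1 but not 1 S 6.
Euclidean: yes — any two successors of a common world are S-related.
Only Euclidean holds.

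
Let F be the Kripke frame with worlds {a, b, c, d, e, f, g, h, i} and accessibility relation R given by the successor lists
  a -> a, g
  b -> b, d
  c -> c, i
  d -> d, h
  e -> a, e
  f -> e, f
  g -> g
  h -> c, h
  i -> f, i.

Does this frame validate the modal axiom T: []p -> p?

Yes

Axiom T corresponds to the accessibility relation being reflexive.
Reflexive: yes — every world is R-related to itself.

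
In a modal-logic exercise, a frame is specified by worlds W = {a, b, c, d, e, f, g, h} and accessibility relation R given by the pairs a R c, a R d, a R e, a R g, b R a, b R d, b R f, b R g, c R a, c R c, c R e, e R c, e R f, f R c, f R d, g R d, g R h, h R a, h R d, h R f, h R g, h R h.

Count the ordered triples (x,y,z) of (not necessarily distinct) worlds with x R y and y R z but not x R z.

Enumerating: (a,c,a), (a,e,f), (a,g,h), (b,a,c), (b,a,e), (b,f,c), (b,g,h), (c,a,d), (c,a,g), (c,e,f), (e,c,a), (e,c,e), … and 9 more.
Total: 21.

21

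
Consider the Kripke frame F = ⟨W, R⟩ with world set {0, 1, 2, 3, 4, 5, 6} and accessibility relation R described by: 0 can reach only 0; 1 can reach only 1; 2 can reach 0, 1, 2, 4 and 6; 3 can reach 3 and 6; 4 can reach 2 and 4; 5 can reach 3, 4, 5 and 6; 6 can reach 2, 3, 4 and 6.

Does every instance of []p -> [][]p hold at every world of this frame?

Axiom 4 corresponds to the accessibility relation being transitive.
Transitive: no — 2 R 6 and 6 R 3, but not 2 R 3.

No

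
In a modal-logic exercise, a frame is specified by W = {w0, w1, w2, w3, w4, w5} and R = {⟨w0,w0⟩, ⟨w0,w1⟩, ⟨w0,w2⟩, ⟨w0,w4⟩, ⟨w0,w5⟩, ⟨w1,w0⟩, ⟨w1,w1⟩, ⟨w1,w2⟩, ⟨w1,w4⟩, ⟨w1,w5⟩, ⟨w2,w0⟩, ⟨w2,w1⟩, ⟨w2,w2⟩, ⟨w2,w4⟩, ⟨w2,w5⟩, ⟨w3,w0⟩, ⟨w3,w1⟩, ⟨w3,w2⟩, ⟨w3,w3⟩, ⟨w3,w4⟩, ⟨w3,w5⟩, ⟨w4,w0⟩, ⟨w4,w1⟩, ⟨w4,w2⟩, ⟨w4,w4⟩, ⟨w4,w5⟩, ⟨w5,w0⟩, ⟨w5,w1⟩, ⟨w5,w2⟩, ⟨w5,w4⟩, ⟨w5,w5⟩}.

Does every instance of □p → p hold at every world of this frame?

Yes

By correspondence theory, T is valid on a frame iff R is reflexive.
Reflexive: yes — every world is R-related to itself.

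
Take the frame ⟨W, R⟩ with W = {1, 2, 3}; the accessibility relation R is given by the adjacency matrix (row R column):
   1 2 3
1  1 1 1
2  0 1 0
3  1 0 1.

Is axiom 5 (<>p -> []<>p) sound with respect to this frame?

Axiom 5 corresponds to the accessibility relation being Euclidean.
Euclidean: no — 1 R 2 and 1 R 3, but not 2 R 3.

No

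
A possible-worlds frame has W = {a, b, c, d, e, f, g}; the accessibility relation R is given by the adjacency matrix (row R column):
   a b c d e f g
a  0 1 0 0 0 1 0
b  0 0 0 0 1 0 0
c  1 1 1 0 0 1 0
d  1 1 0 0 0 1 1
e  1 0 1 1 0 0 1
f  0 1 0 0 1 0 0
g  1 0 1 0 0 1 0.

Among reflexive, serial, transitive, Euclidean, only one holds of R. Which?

serial

Reflexive: no — a is not related to itself.
Serial: yes — every world has a successor (e.g. a R b).
Transitive: no — a R b and b R e, but not a R e.
Euclidean: no — a R b and a R f, but not b R f.
Only serial holds.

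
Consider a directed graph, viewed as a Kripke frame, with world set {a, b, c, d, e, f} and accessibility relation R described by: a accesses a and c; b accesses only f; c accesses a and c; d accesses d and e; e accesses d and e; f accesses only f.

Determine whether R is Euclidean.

Euclidean: yes — any two successors of a common world are R-related.

Yes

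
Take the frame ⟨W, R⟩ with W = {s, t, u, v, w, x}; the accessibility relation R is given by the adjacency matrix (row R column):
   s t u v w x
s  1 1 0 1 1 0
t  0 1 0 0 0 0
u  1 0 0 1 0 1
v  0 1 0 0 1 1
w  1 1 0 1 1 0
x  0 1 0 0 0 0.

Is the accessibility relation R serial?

Yes

Serial: yes — every world has a successor (e.g. s R s).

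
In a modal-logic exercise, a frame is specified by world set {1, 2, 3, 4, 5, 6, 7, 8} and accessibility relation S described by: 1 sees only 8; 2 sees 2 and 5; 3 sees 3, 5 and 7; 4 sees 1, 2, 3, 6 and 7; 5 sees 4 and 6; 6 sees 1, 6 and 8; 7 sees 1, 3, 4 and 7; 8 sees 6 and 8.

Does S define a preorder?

Reflexive: no — 1 is not related to itself.
Transitive: no — 1 S 8 and 8 S 6, but not 1 S 6.
So S is not a preorder.

No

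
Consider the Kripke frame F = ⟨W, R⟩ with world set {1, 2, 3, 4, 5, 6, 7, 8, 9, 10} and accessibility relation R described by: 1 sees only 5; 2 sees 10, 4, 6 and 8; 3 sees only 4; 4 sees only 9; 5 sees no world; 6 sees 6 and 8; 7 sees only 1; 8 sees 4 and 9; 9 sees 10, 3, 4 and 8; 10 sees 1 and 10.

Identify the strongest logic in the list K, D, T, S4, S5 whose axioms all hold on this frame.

K

Serial (axiom D): no — 5 has no R-successor.
Reflexive (axiom T): no — 1 is not related to itself.
Transitive (axiom 4): no — 10 R 1 and 1 R 5, but not 10 R 5.
Euclidean (axiom 5): no — 2 R 10 and 2 R 4, but not 10 R 4.
So F validates K; D would additionally require R to be serial. The strongest is K.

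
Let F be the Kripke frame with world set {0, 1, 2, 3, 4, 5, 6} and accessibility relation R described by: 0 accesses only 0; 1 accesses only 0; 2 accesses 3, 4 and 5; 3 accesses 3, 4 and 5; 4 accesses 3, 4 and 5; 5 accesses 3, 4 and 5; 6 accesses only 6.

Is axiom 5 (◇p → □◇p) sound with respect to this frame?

Yes

By correspondence theory, 5 is valid on a frame iff R is Euclidean.
Euclidean: yes — any two successors of a common world are R-related.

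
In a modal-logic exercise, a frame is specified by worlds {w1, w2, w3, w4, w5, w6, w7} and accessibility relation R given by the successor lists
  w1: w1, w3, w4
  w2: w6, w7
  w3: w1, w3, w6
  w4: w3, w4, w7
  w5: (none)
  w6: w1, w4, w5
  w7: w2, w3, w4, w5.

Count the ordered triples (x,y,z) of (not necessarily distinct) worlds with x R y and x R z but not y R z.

Enumerating: (w1,w3,w4), (w1,w4,w1), (w2,w6,w6), (w2,w6,w7), (w2,w7,w6), (w2,w7,w7), (w3,w1,w6), (w3,w6,w3), (w3,w6,w6), (w4,w3,w4), (w4,w3,w7), (w4,w7,w7), … and 19 more.
Total: 31.

31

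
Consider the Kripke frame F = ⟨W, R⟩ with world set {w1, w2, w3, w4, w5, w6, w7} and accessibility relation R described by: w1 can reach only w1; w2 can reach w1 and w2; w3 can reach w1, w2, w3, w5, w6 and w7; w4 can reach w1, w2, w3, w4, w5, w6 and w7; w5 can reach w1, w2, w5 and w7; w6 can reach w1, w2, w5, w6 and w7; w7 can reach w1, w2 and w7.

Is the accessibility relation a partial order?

Yes

Reflexive: yes — every world is R-related to itself.
Transitive: yes — every two-step R-path is closed by a direct edge.
Antisymmetric: yes — no distinct pair is related both ways.
So R is a partial order.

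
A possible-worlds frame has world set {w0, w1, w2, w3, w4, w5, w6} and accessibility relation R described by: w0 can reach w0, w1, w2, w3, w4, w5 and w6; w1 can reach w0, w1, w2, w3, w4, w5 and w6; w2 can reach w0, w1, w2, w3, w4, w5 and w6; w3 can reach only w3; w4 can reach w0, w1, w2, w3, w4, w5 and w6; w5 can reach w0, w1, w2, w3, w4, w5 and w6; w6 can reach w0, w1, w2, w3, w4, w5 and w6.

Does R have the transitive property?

Transitive: yes — every two-step R-path is closed by a direct edge.

Yes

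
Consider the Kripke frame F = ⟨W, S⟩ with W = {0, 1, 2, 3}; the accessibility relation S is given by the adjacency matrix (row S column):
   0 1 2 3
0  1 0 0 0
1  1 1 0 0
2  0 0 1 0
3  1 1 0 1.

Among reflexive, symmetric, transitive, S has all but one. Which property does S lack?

Reflexive: yes — every world is S-related to itself.
Symmetric: no — 1 S 0 but not 0 S 1.
Transitive: yes — every two-step S-path is closed by a direct edge.
Only symmetric fails.

symmetric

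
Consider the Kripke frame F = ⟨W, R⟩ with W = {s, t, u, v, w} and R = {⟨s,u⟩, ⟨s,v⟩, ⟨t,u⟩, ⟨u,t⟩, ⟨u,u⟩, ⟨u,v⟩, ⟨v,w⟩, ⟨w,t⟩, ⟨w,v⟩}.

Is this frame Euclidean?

No

Euclidean: no — s R v and s R u, but not v R u.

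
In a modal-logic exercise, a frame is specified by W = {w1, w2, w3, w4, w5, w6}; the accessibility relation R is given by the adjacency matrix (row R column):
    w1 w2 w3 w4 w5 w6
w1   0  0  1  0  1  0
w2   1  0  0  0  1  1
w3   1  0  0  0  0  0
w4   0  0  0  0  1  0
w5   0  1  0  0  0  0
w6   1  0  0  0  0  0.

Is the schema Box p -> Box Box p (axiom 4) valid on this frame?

Axiom 4 corresponds to the accessibility relation being transitive.
Transitive: no — w1 R w5 and w5 R w2, but not w1 R w2.

No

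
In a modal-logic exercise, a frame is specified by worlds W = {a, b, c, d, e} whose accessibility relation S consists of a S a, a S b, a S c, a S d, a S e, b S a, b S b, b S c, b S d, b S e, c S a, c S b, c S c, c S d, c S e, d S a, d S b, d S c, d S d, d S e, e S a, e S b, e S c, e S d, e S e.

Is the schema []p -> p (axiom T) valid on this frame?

By correspondence theory, T is valid on a frame iff S is reflexive.
Reflexive: yes — every world is S-related to itself.

Yes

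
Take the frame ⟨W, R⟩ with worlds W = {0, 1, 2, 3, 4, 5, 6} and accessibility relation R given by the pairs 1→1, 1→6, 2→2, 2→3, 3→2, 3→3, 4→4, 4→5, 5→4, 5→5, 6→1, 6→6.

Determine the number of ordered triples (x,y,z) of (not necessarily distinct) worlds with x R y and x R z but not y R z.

0

R is Euclidean; there are no such tuples.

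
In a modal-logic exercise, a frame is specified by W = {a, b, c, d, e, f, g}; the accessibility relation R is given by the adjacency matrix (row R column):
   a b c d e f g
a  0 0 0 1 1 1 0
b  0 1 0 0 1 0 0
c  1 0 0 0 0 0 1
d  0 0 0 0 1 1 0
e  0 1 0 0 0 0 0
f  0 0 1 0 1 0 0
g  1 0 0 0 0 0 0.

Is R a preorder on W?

Reflexive: no — a is not related to itself.
Transitive: no — a R e and e R b, but not a R b.
So R is not a preorder.

No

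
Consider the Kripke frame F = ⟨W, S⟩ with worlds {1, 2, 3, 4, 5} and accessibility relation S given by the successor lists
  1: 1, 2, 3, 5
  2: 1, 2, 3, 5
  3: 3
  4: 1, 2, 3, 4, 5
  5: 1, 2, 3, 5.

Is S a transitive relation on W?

Yes

Transitive: yes — every two-step S-path is closed by a direct edge.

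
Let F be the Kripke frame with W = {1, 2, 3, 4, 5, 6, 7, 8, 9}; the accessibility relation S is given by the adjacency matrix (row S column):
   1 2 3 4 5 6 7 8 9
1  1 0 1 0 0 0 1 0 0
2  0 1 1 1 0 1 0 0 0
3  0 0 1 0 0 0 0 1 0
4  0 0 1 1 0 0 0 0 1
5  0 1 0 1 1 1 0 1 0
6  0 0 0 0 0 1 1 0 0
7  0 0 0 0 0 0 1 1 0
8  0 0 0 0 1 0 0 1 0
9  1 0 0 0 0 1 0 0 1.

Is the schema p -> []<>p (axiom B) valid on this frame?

Axiom B corresponds to the accessibility relation being symmetric.
Symmetric: no — 1 S 3 but not 3 S 1.

No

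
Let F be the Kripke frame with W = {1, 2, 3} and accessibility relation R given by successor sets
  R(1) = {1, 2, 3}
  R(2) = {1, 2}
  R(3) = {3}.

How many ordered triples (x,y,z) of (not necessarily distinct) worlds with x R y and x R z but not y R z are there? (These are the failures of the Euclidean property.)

Enumerating: (1,2,3), (1,3,1), (1,3,2).

3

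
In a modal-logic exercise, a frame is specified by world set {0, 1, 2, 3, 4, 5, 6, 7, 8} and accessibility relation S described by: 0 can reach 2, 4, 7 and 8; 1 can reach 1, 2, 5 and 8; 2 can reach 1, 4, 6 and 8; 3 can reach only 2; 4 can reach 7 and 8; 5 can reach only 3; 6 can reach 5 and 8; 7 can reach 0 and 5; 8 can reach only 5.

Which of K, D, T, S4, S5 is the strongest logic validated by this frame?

D

Serial (axiom D): yes — every world has a successor (e.g. 0 S 2).
Reflexive (axiom T): no — 0 is not related to itself.
Transitive (axiom 4): no — 0 S 2 and 2 S 1, but not 0 S 1.
Euclidean (axiom 5): no — 0 S 2 and 0 S 7, but not 2 S 7.
So F validates K, D; T would additionally require S to be reflexive. The strongest is D.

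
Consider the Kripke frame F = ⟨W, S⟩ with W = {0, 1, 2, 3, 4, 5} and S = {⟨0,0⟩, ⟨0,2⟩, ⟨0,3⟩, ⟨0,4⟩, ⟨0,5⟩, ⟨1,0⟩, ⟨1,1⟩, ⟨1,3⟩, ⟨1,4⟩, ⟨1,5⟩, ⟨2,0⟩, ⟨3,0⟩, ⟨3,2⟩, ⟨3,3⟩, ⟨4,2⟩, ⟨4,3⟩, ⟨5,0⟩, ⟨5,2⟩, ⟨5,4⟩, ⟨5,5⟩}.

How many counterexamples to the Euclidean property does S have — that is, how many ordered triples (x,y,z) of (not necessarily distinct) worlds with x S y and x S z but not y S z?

30

Enumerating: (0,2,2), (0,2,3), (0,2,4), (0,2,5), (0,3,4), (0,3,5), (0,4,0), (0,4,4), (0,4,5), (0,5,3), (1,0,1), (1,3,1), … and 18 more.
Total: 30.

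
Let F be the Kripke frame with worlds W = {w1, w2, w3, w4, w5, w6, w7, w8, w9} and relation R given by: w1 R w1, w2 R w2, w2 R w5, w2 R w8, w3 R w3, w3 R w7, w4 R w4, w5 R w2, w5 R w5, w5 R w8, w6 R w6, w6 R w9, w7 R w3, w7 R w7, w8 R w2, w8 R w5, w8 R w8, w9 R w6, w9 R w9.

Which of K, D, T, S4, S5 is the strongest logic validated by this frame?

S5

Serial (axiom D): yes — every world has a successor (e.g. w1 R w1).
Reflexive (axiom T): yes — every world is R-related to itself.
Transitive (axiom 4): yes — every two-step R-path is closed by a direct edge.
Euclidean (axiom 5): yes — any two successors of a common world are R-related.
So F validates K, D, T, S4, S5. The strongest is S5.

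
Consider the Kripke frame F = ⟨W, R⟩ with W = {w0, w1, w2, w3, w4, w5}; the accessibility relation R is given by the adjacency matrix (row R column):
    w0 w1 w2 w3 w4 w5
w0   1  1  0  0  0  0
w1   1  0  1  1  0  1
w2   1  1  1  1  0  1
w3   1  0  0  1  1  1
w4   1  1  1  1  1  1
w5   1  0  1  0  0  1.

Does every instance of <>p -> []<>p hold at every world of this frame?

No

The schema 5 characterises exactly the Euclidean frames.
Euclidean: no — w1 R w0 and w1 R w2, but not w0 R w2.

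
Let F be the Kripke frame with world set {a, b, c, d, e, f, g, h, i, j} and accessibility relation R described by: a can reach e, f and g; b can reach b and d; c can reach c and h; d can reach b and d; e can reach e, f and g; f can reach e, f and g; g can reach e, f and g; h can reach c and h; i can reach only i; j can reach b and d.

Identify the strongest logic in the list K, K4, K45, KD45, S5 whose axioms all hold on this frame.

Transitive (axiom 4): yes — every two-step R-path is closed by a direct edge.
Euclidean (axiom 5): yes — any two successors of a common world are R-related.
Serial (axiom D): yes — every world has a successor (e.g. a R e).
Reflexive (axiom T): no — a is not related to itself.
So F validates K, K4, K45, KD45; S5 would additionally require R to be reflexive. The strongest is KD45.

KD45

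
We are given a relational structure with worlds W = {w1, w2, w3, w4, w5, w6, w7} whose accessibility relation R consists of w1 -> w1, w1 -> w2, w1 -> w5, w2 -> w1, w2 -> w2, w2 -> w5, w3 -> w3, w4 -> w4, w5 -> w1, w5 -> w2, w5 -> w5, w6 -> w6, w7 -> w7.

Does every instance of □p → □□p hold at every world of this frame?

Yes

By correspondence theory, 4 is valid on a frame iff R is transitive.
Transitive: yes — every two-step R-path is closed by a direct edge.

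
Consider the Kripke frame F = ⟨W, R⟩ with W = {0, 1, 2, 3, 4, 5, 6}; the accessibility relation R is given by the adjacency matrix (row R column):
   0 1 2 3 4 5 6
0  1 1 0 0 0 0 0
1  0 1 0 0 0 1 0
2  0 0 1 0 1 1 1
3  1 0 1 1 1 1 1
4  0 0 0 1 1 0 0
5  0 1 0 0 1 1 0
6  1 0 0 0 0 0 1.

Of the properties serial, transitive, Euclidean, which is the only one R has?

Serial: yes — every world has a successor (e.g. 0 R 0).
Transitive: no — 0 R 1 and 1 R 5, but not 0 R 5.
Euclidean: no — 2 R 4 and 2 R 5, but not 4 R 5.
Only serial holds.

serial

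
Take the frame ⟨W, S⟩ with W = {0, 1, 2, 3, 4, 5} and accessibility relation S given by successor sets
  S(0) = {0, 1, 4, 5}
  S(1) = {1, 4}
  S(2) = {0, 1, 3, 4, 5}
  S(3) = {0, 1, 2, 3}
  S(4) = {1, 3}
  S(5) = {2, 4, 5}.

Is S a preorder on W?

Reflexive: no — 2 is not related to itself.
Transitive: no — 0 S 4 and 4 S 3, but not 0 S 3.
So S is not a preorder.

No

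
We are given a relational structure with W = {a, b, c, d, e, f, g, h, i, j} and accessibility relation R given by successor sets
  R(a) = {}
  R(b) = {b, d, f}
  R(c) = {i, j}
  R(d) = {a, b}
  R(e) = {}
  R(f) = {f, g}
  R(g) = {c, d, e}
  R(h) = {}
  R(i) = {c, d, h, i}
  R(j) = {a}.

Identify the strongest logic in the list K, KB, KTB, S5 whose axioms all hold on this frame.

Symmetric (axiom B): no — b R f but not f R b.
Reflexive (axiom T): no — a is not related to itself.
Euclidean (axiom 5): no — b R d and b R f, but not d R f.
So F validates K; KB would additionally require R to be symmetric. The strongest is K.

K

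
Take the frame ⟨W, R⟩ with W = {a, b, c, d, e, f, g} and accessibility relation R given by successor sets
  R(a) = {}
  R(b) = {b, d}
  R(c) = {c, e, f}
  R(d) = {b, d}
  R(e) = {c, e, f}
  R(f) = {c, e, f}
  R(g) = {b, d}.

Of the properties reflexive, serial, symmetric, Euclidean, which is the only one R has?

Reflexive: no — a is not related to itself.
Serial: no — a has no R-successor.
Symmetric: no — g R b but not b R g.
Euclidean: yes — any two successors of a common world are R-related.
Only Euclidean holds.

Euclidean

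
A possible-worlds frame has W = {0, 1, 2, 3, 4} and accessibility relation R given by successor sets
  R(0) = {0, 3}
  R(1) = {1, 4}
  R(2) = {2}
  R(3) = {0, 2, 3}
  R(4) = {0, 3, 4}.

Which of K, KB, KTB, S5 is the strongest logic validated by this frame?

Symmetric (axiom B): no — 1 R 4 but not 4 R 1.
Reflexive (axiom T): yes — every world is R-related to itself.
Euclidean (axiom 5): no — 3 R 0 and 3 R 2, but not 0 R 2.
So F validates K; KB would additionally require R to be symmetric. The strongest is K.

K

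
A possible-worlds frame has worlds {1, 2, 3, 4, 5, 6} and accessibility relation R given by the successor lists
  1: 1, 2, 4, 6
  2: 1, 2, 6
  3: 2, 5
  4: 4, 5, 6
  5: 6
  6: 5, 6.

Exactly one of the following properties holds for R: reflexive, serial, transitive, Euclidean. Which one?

serial

Reflexive: no — 3 is not related to itself.
Serial: yes — every world has a successor (e.g. 1 R 1).
Transitive: no — 1 R 4 and 4 R 5, but not 1 R 5.
Euclidean: no — 1 R 2 and 1 R 4, but not 2 R 4.
Only serial holds.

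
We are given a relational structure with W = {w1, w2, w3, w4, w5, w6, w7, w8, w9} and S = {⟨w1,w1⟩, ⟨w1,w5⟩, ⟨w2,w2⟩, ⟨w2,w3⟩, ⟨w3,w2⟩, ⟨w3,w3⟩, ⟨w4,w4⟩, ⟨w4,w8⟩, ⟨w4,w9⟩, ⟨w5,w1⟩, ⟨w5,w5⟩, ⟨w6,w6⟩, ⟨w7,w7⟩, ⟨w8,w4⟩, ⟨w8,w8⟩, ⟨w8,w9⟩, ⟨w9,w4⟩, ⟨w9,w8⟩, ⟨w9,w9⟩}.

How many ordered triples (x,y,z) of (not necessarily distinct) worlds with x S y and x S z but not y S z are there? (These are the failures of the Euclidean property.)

0

S is Euclidean; there are no such tuples.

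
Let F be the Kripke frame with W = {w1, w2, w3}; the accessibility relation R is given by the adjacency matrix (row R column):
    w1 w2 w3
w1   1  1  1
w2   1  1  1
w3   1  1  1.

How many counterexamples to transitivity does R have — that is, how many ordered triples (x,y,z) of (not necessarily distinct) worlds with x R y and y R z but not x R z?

R is transitive; there are no such tuples.

0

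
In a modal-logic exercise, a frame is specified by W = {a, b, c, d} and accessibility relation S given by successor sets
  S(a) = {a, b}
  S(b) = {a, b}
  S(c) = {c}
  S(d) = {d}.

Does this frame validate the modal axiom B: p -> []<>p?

Yes

The schema B characterises exactly the symmetric frames.
Symmetric: yes — every pair in S has its reverse in S.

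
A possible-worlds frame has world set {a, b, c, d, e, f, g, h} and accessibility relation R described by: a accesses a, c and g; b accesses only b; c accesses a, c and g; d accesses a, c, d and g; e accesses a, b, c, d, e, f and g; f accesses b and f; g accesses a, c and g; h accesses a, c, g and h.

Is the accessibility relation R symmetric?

Symmetric: no — d R a but not a R d.

No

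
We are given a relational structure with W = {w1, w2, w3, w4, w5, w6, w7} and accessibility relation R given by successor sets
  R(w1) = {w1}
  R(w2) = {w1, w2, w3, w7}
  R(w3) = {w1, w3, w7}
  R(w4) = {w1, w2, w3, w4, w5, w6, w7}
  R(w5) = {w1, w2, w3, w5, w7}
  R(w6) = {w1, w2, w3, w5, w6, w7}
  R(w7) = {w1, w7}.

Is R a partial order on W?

Reflexive: yes — every world is R-related to itself.
Transitive: yes — every two-step R-path is closed by a direct edge.
Antisymmetric: yes — no distinct pair is related both ways.
So R is a partial order.

Yes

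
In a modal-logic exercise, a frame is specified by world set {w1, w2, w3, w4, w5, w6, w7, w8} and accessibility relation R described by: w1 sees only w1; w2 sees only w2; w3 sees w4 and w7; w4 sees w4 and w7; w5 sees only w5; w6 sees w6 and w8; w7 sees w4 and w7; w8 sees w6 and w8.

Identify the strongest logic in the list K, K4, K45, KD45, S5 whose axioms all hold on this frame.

KD45

Transitive (axiom 4): yes — every two-step R-path is closed by a direct edge.
Euclidean (axiom 5): yes — any two successors of a common world are R-related.
Serial (axiom D): yes — every world has a successor (e.g. w1 R w1).
Reflexive (axiom T): no — w3 is not related to itself.
So F validates K, K4, K45, KD45; S5 would additionally require R to be reflexive. The strongest is KD45.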